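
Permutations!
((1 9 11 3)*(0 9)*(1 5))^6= (11)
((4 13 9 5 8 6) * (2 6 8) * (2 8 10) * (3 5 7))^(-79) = ((2 6 4 13 9 7 3 5 8 10))^(-79) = (2 6 4 13 9 7 3 5 8 10)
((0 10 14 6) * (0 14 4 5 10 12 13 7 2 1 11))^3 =((0 12 13 7 2 1 11)(4 5 10)(6 14))^3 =(0 7 11 13 1 12 2)(6 14)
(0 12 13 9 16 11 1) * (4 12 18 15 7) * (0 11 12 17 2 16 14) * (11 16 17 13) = (0 18 15 7 4 13 9 14)(1 16 12 11)(2 17) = [18, 16, 17, 3, 13, 5, 6, 4, 8, 14, 10, 1, 11, 9, 0, 7, 12, 2, 15]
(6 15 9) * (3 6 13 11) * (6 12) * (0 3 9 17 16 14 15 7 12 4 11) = [3, 1, 2, 4, 11, 5, 7, 12, 8, 13, 10, 9, 6, 0, 15, 17, 14, 16] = (0 3 4 11 9 13)(6 7 12)(14 15 17 16)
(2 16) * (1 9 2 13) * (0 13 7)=(0 13 1 9 2 16 7)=[13, 9, 16, 3, 4, 5, 6, 0, 8, 2, 10, 11, 12, 1, 14, 15, 7]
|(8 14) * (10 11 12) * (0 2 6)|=|(0 2 6)(8 14)(10 11 12)|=6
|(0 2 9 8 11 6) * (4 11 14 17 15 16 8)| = |(0 2 9 4 11 6)(8 14 17 15 16)| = 30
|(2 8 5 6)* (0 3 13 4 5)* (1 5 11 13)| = 21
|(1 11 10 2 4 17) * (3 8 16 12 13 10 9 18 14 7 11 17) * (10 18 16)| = 40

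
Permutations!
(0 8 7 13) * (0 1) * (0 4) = (0 8 7 13 1 4) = [8, 4, 2, 3, 0, 5, 6, 13, 7, 9, 10, 11, 12, 1]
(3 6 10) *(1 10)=[0, 10, 2, 6, 4, 5, 1, 7, 8, 9, 3]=(1 10 3 6)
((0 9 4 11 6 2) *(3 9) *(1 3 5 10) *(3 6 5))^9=(0 2 6 1 10 5 11 4 9 3)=((0 3 9 4 11 5 10 1 6 2))^9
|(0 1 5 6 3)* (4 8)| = |(0 1 5 6 3)(4 8)| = 10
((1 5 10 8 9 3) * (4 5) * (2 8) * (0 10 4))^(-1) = (0 1 3 9 8 2 10)(4 5)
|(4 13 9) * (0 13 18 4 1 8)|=10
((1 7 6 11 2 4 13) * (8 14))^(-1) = (1 13 4 2 11 6 7)(8 14)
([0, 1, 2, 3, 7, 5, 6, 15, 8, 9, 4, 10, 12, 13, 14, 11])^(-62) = [0, 1, 2, 3, 11, 5, 6, 10, 8, 9, 15, 7, 12, 13, 14, 4]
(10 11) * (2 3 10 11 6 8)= (11)(2 3 10 6 8)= [0, 1, 3, 10, 4, 5, 8, 7, 2, 9, 6, 11]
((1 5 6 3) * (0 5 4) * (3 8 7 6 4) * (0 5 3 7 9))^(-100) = (0 8 7 3 9 6 1) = ((0 3 1 7 6 8 9)(4 5))^(-100)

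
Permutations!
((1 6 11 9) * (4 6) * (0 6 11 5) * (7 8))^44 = (11)(0 5 6)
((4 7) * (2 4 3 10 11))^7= (2 4 7 3 10 11)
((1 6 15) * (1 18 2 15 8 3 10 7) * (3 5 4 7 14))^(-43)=(1 7 4 5 8 6)(2 18 15)(3 14 10)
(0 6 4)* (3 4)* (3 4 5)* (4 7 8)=(0 6 7 8 4)(3 5)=[6, 1, 2, 5, 0, 3, 7, 8, 4]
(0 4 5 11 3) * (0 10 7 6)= (0 4 5 11 3 10 7 6)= [4, 1, 2, 10, 5, 11, 0, 6, 8, 9, 7, 3]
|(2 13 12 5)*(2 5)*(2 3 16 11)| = |(2 13 12 3 16 11)| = 6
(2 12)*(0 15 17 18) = (0 15 17 18)(2 12) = [15, 1, 12, 3, 4, 5, 6, 7, 8, 9, 10, 11, 2, 13, 14, 17, 16, 18, 0]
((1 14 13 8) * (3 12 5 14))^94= ((1 3 12 5 14 13 8))^94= (1 5 8 12 13 3 14)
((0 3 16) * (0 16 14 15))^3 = (16)(0 15 14 3)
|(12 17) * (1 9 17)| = 4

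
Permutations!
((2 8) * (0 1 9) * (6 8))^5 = ((0 1 9)(2 6 8))^5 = (0 9 1)(2 8 6)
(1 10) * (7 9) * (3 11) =(1 10)(3 11)(7 9) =[0, 10, 2, 11, 4, 5, 6, 9, 8, 7, 1, 3]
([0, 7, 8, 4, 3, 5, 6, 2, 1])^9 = [0, 7, 8, 4, 3, 5, 6, 2, 1]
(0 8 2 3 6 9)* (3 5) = [8, 1, 5, 6, 4, 3, 9, 7, 2, 0] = (0 8 2 5 3 6 9)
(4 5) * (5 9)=(4 9 5)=[0, 1, 2, 3, 9, 4, 6, 7, 8, 5]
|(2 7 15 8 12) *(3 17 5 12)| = |(2 7 15 8 3 17 5 12)| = 8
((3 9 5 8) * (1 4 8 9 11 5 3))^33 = (3 11 5 9)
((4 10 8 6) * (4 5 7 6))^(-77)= ((4 10 8)(5 7 6))^(-77)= (4 10 8)(5 7 6)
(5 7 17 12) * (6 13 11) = (5 7 17 12)(6 13 11) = [0, 1, 2, 3, 4, 7, 13, 17, 8, 9, 10, 6, 5, 11, 14, 15, 16, 12]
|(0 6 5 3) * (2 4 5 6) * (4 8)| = 6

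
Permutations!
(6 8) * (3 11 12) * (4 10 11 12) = [0, 1, 2, 12, 10, 5, 8, 7, 6, 9, 11, 4, 3] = (3 12)(4 10 11)(6 8)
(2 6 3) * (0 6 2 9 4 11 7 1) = (0 6 3 9 4 11 7 1) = [6, 0, 2, 9, 11, 5, 3, 1, 8, 4, 10, 7]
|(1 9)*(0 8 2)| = 6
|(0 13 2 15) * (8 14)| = 4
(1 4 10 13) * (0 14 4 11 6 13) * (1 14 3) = (0 3 1 11 6 13 14 4 10) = [3, 11, 2, 1, 10, 5, 13, 7, 8, 9, 0, 6, 12, 14, 4]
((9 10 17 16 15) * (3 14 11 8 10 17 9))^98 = ((3 14 11 8 10 9 17 16 15))^98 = (3 15 16 17 9 10 8 11 14)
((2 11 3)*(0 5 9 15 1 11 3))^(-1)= ((0 5 9 15 1 11)(2 3))^(-1)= (0 11 1 15 9 5)(2 3)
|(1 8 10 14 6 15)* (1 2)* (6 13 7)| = 9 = |(1 8 10 14 13 7 6 15 2)|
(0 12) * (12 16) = (0 16 12) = [16, 1, 2, 3, 4, 5, 6, 7, 8, 9, 10, 11, 0, 13, 14, 15, 12]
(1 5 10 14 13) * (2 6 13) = (1 5 10 14 2 6 13) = [0, 5, 6, 3, 4, 10, 13, 7, 8, 9, 14, 11, 12, 1, 2]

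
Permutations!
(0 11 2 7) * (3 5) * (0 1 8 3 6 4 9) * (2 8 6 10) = (0 11 8 3 5 10 2 7 1 6 4 9) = [11, 6, 7, 5, 9, 10, 4, 1, 3, 0, 2, 8]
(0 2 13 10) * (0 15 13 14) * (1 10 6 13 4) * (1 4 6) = (0 2 14)(1 10 15 6 13) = [2, 10, 14, 3, 4, 5, 13, 7, 8, 9, 15, 11, 12, 1, 0, 6]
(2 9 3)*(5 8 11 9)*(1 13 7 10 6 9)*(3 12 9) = (1 13 7 10 6 3 2 5 8 11)(9 12) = [0, 13, 5, 2, 4, 8, 3, 10, 11, 12, 6, 1, 9, 7]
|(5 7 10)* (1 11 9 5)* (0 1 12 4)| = 9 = |(0 1 11 9 5 7 10 12 4)|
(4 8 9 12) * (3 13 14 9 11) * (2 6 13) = (2 6 13 14 9 12 4 8 11 3) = [0, 1, 6, 2, 8, 5, 13, 7, 11, 12, 10, 3, 4, 14, 9]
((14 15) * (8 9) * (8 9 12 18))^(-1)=((8 12 18)(14 15))^(-1)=(8 18 12)(14 15)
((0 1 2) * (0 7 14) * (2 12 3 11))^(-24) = (14)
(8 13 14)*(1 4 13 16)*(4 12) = (1 12 4 13 14 8 16) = [0, 12, 2, 3, 13, 5, 6, 7, 16, 9, 10, 11, 4, 14, 8, 15, 1]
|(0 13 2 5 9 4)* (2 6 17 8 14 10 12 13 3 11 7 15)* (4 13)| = 16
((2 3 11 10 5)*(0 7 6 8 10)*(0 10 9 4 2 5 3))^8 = (0 7 6 8 9 4 2)(3 10 11)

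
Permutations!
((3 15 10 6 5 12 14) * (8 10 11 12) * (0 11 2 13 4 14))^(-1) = (0 12 11)(2 15 3 14 4 13)(5 6 10 8)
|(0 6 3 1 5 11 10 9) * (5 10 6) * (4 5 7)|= |(0 7 4 5 11 6 3 1 10 9)|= 10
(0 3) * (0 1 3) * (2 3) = (1 2 3) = [0, 2, 3, 1]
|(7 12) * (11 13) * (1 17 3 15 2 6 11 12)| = 10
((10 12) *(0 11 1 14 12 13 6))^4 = (0 12)(1 13)(6 14)(10 11)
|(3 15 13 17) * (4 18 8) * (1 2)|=|(1 2)(3 15 13 17)(4 18 8)|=12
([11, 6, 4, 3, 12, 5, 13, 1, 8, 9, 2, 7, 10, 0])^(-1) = (0 13 6 1 7 11)(2 10 12 4)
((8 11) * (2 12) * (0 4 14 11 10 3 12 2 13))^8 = (0 13 12 3 10 8 11 14 4)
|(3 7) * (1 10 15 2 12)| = |(1 10 15 2 12)(3 7)| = 10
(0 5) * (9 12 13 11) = (0 5)(9 12 13 11) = [5, 1, 2, 3, 4, 0, 6, 7, 8, 12, 10, 9, 13, 11]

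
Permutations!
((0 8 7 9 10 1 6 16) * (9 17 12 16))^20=((0 8 7 17 12 16)(1 6 9 10))^20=(0 7 12)(8 17 16)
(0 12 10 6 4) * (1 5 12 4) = (0 4)(1 5 12 10 6) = [4, 5, 2, 3, 0, 12, 1, 7, 8, 9, 6, 11, 10]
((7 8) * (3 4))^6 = ((3 4)(7 8))^6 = (8)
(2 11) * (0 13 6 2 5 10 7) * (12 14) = (0 13 6 2 11 5 10 7)(12 14) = [13, 1, 11, 3, 4, 10, 2, 0, 8, 9, 7, 5, 14, 6, 12]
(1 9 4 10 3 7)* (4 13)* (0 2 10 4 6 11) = (0 2 10 3 7 1 9 13 6 11) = [2, 9, 10, 7, 4, 5, 11, 1, 8, 13, 3, 0, 12, 6]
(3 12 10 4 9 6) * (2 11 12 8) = [0, 1, 11, 8, 9, 5, 3, 7, 2, 6, 4, 12, 10] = (2 11 12 10 4 9 6 3 8)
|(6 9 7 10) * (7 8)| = |(6 9 8 7 10)| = 5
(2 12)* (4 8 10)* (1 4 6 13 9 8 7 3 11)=(1 4 7 3 11)(2 12)(6 13 9 8 10)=[0, 4, 12, 11, 7, 5, 13, 3, 10, 8, 6, 1, 2, 9]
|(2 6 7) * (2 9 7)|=|(2 6)(7 9)|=2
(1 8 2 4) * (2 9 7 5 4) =(1 8 9 7 5 4) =[0, 8, 2, 3, 1, 4, 6, 5, 9, 7]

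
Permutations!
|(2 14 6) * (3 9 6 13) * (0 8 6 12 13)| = |(0 8 6 2 14)(3 9 12 13)| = 20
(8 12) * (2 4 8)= [0, 1, 4, 3, 8, 5, 6, 7, 12, 9, 10, 11, 2]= (2 4 8 12)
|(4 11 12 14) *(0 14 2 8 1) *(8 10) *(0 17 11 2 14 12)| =|(0 12 14 4 2 10 8 1 17 11)| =10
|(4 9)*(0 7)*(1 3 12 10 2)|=|(0 7)(1 3 12 10 2)(4 9)|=10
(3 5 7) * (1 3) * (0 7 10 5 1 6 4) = (0 7 6 4)(1 3)(5 10) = [7, 3, 2, 1, 0, 10, 4, 6, 8, 9, 5]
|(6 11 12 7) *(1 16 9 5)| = |(1 16 9 5)(6 11 12 7)| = 4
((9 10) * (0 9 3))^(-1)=((0 9 10 3))^(-1)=(0 3 10 9)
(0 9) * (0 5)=(0 9 5)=[9, 1, 2, 3, 4, 0, 6, 7, 8, 5]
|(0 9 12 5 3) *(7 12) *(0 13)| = |(0 9 7 12 5 3 13)| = 7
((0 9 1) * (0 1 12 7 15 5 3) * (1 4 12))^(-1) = ((0 9 1 4 12 7 15 5 3))^(-1) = (0 3 5 15 7 12 4 1 9)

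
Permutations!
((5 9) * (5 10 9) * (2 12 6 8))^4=((2 12 6 8)(9 10))^4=(12)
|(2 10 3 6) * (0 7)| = 4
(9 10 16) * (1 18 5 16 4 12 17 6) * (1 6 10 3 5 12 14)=(1 18 12 17 10 4 14)(3 5 16 9)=[0, 18, 2, 5, 14, 16, 6, 7, 8, 3, 4, 11, 17, 13, 1, 15, 9, 10, 12]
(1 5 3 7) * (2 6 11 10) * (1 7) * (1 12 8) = (1 5 3 12 8)(2 6 11 10) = [0, 5, 6, 12, 4, 3, 11, 7, 1, 9, 2, 10, 8]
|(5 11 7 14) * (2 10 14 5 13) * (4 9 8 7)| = 12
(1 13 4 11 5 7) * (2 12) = [0, 13, 12, 3, 11, 7, 6, 1, 8, 9, 10, 5, 2, 4] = (1 13 4 11 5 7)(2 12)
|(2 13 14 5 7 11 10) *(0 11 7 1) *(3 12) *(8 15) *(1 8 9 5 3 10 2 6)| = 20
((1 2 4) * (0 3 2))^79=((0 3 2 4 1))^79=(0 1 4 2 3)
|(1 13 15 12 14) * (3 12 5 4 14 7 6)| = 12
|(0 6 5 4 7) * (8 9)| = |(0 6 5 4 7)(8 9)| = 10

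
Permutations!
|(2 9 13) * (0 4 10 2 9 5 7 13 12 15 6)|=11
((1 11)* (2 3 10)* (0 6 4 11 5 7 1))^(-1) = (0 11 4 6)(1 7 5)(2 10 3)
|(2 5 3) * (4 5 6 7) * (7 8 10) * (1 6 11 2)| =8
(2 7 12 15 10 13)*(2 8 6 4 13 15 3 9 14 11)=(2 7 12 3 9 14 11)(4 13 8 6)(10 15)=[0, 1, 7, 9, 13, 5, 4, 12, 6, 14, 15, 2, 3, 8, 11, 10]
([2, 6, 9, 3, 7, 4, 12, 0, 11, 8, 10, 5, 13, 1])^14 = (0 4 11 9)(1 12)(2 7 5 8)(6 13)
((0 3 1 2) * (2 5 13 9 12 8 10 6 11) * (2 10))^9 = (13)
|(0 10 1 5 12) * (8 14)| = |(0 10 1 5 12)(8 14)| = 10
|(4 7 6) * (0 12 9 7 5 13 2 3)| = 10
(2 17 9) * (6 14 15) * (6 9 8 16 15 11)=(2 17 8 16 15 9)(6 14 11)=[0, 1, 17, 3, 4, 5, 14, 7, 16, 2, 10, 6, 12, 13, 11, 9, 15, 8]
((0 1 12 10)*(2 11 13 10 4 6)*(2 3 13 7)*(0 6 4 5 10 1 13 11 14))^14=(0 1 5 6 11 2)(3 7 14 13 12 10)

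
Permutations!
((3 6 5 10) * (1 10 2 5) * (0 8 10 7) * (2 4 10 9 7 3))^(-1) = ((0 8 9 7)(1 3 6)(2 5 4 10))^(-1) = (0 7 9 8)(1 6 3)(2 10 4 5)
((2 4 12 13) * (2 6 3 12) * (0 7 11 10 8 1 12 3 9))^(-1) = ((0 7 11 10 8 1 12 13 6 9)(2 4))^(-1) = (0 9 6 13 12 1 8 10 11 7)(2 4)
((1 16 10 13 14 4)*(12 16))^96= ((1 12 16 10 13 14 4))^96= (1 14 10 12 4 13 16)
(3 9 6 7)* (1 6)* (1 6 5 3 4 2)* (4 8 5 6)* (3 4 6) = [0, 3, 1, 9, 2, 4, 7, 8, 5, 6] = (1 3 9 6 7 8 5 4 2)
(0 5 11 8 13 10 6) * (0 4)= (0 5 11 8 13 10 6 4)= [5, 1, 2, 3, 0, 11, 4, 7, 13, 9, 6, 8, 12, 10]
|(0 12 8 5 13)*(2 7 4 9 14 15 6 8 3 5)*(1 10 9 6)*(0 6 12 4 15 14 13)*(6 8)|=|(0 4 12 3 5)(1 10 9 13 8 2 7 15)|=40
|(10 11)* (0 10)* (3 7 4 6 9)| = |(0 10 11)(3 7 4 6 9)| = 15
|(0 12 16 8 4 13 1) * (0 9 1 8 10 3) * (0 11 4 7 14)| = |(0 12 16 10 3 11 4 13 8 7 14)(1 9)| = 22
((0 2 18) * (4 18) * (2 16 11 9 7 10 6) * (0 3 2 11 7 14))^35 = (0 10 9 16 6 14 7 11)(2 3 18 4)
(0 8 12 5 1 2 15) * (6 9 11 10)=(0 8 12 5 1 2 15)(6 9 11 10)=[8, 2, 15, 3, 4, 1, 9, 7, 12, 11, 6, 10, 5, 13, 14, 0]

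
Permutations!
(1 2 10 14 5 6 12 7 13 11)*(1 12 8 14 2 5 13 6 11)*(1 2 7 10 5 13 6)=(1 13 2 5 11 12 10 7)(6 8 14)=[0, 13, 5, 3, 4, 11, 8, 1, 14, 9, 7, 12, 10, 2, 6]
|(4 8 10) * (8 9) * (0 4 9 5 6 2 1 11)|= 21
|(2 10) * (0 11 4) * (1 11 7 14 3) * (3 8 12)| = 18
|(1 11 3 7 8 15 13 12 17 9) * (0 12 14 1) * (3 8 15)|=8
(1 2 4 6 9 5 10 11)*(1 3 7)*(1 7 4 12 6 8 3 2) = (2 12 6 9 5 10 11)(3 4 8) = [0, 1, 12, 4, 8, 10, 9, 7, 3, 5, 11, 2, 6]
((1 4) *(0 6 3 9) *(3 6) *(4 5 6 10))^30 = (10)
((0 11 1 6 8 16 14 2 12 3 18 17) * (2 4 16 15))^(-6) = ((0 11 1 6 8 15 2 12 3 18 17)(4 16 14))^(-6) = (0 15 17 8 18 6 3 1 12 11 2)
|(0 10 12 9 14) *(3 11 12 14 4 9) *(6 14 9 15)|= |(0 10 9 4 15 6 14)(3 11 12)|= 21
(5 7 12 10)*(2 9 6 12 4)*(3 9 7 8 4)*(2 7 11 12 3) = [0, 1, 11, 9, 7, 8, 3, 2, 4, 6, 5, 12, 10] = (2 11 12 10 5 8 4 7)(3 9 6)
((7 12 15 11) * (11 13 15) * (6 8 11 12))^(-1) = (6 7 11 8)(13 15)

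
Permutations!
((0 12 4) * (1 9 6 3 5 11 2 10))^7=((0 12 4)(1 9 6 3 5 11 2 10))^7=(0 12 4)(1 10 2 11 5 3 6 9)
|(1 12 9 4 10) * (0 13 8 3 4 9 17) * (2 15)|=18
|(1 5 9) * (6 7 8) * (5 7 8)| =|(1 7 5 9)(6 8)| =4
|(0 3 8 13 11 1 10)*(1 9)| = 8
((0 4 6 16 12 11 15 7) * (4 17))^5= ((0 17 4 6 16 12 11 15 7))^5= (0 12 17 11 4 15 6 7 16)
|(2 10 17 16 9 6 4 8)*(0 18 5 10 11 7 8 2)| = |(0 18 5 10 17 16 9 6 4 2 11 7 8)| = 13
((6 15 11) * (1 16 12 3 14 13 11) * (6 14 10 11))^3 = ((1 16 12 3 10 11 14 13 6 15))^3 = (1 3 14 15 12 11 6 16 10 13)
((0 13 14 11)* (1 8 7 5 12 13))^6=(0 13 7)(1 14 5)(8 11 12)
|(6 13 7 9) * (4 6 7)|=|(4 6 13)(7 9)|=6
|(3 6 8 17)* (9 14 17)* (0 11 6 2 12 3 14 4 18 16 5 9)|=60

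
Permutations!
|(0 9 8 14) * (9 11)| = 5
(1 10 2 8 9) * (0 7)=[7, 10, 8, 3, 4, 5, 6, 0, 9, 1, 2]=(0 7)(1 10 2 8 9)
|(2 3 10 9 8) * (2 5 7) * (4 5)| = 8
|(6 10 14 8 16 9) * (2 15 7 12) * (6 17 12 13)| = 12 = |(2 15 7 13 6 10 14 8 16 9 17 12)|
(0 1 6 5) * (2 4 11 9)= (0 1 6 5)(2 4 11 9)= [1, 6, 4, 3, 11, 0, 5, 7, 8, 2, 10, 9]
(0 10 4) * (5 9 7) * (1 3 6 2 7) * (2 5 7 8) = [10, 3, 8, 6, 0, 9, 5, 7, 2, 1, 4] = (0 10 4)(1 3 6 5 9)(2 8)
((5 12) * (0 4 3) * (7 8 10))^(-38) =(12)(0 4 3)(7 8 10) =((0 4 3)(5 12)(7 8 10))^(-38)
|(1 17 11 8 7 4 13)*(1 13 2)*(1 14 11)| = 6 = |(1 17)(2 14 11 8 7 4)|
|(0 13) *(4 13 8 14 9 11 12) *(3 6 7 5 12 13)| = |(0 8 14 9 11 13)(3 6 7 5 12 4)| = 6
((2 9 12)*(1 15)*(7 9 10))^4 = (15)(2 12 9 7 10)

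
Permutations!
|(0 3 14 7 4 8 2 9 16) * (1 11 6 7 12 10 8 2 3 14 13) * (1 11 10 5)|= 16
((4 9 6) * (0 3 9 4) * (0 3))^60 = (9)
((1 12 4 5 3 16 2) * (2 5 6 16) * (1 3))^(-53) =((1 12 4 6 16 5)(2 3))^(-53) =(1 12 4 6 16 5)(2 3)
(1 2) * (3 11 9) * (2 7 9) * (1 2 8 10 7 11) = (1 11 8 10 7 9 3) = [0, 11, 2, 1, 4, 5, 6, 9, 10, 3, 7, 8]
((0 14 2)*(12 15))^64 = (15)(0 14 2)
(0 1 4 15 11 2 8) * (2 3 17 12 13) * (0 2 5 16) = (0 1 4 15 11 3 17 12 13 5 16)(2 8) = [1, 4, 8, 17, 15, 16, 6, 7, 2, 9, 10, 3, 13, 5, 14, 11, 0, 12]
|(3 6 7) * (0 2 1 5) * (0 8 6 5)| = |(0 2 1)(3 5 8 6 7)| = 15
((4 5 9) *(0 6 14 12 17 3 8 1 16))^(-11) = ((0 6 14 12 17 3 8 1 16)(4 5 9))^(-11) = (0 1 3 12 6 16 8 17 14)(4 5 9)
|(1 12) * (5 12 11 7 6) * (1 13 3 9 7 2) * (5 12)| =|(1 11 2)(3 9 7 6 12 13)| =6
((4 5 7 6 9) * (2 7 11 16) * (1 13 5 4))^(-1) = (1 9 6 7 2 16 11 5 13)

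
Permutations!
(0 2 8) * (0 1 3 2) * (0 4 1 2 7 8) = (0 4 1 3 7 8 2) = [4, 3, 0, 7, 1, 5, 6, 8, 2]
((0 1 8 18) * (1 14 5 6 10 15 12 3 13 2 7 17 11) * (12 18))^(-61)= (0 5 10 18 14 6 15)(1 12 13 7 11 8 3 2 17)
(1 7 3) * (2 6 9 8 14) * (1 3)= (1 7)(2 6 9 8 14)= [0, 7, 6, 3, 4, 5, 9, 1, 14, 8, 10, 11, 12, 13, 2]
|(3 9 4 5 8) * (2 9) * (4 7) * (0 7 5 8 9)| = 6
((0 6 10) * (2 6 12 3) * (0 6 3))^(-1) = ((0 12)(2 3)(6 10))^(-1) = (0 12)(2 3)(6 10)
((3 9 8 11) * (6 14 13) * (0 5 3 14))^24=(0 14 9)(3 6 11)(5 13 8)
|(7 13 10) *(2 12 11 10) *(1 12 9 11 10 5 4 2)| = |(1 12 10 7 13)(2 9 11 5 4)| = 5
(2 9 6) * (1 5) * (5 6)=[0, 6, 9, 3, 4, 1, 2, 7, 8, 5]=(1 6 2 9 5)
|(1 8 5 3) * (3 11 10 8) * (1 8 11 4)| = 10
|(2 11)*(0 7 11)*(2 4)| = |(0 7 11 4 2)| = 5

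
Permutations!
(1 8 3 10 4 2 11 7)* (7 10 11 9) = (1 8 3 11 10 4 2 9 7) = [0, 8, 9, 11, 2, 5, 6, 1, 3, 7, 4, 10]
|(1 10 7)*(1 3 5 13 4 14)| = 8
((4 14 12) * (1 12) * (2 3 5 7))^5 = ((1 12 4 14)(2 3 5 7))^5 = (1 12 4 14)(2 3 5 7)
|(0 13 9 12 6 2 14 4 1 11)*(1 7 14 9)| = |(0 13 1 11)(2 9 12 6)(4 7 14)| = 12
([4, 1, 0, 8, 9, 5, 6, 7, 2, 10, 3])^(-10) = [3, 1, 10, 4, 8, 5, 6, 7, 9, 2, 0]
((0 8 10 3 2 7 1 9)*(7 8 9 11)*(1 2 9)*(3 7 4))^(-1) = (0 9 3 4 11 1)(2 7 10 8)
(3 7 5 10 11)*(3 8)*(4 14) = (3 7 5 10 11 8)(4 14) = [0, 1, 2, 7, 14, 10, 6, 5, 3, 9, 11, 8, 12, 13, 4]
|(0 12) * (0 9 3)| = |(0 12 9 3)| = 4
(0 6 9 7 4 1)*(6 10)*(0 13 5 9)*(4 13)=(0 10 6)(1 4)(5 9 7 13)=[10, 4, 2, 3, 1, 9, 0, 13, 8, 7, 6, 11, 12, 5]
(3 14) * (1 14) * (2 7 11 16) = (1 14 3)(2 7 11 16) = [0, 14, 7, 1, 4, 5, 6, 11, 8, 9, 10, 16, 12, 13, 3, 15, 2]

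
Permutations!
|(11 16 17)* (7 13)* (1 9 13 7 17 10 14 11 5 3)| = |(1 9 13 17 5 3)(10 14 11 16)| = 12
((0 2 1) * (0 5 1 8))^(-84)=((0 2 8)(1 5))^(-84)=(8)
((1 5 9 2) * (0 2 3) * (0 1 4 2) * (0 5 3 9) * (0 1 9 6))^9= (0 3)(1 6)(2 4)(5 9)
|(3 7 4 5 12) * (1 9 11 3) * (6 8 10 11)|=11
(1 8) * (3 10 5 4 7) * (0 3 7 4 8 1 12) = (0 3 10 5 8 12) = [3, 1, 2, 10, 4, 8, 6, 7, 12, 9, 5, 11, 0]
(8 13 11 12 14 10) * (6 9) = [0, 1, 2, 3, 4, 5, 9, 7, 13, 6, 8, 12, 14, 11, 10] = (6 9)(8 13 11 12 14 10)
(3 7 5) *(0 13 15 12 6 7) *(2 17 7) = (0 13 15 12 6 2 17 7 5 3) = [13, 1, 17, 0, 4, 3, 2, 5, 8, 9, 10, 11, 6, 15, 14, 12, 16, 7]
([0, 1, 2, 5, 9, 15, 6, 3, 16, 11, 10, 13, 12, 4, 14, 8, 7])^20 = [0, 1, 2, 15, 4, 8, 6, 5, 7, 9, 10, 11, 12, 13, 14, 16, 3]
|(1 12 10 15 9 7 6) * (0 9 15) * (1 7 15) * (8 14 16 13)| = 12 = |(0 9 15 1 12 10)(6 7)(8 14 16 13)|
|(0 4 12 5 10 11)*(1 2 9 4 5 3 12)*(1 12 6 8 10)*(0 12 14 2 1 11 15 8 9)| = |(0 5 11 12 3 6 9 4 14 2)(8 10 15)| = 30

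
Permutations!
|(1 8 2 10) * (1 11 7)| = 6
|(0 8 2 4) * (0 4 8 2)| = 3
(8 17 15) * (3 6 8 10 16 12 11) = (3 6 8 17 15 10 16 12 11) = [0, 1, 2, 6, 4, 5, 8, 7, 17, 9, 16, 3, 11, 13, 14, 10, 12, 15]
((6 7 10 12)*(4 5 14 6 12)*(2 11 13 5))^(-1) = (2 4 10 7 6 14 5 13 11)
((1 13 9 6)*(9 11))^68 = (1 9 13 6 11) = ((1 13 11 9 6))^68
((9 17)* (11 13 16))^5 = (9 17)(11 16 13)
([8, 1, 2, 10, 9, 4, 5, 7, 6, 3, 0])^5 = (0 9 6 10 4 8 3 5)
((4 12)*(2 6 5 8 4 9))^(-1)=((2 6 5 8 4 12 9))^(-1)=(2 9 12 4 8 5 6)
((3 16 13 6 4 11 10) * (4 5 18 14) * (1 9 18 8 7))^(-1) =(1 7 8 5 6 13 16 3 10 11 4 14 18 9)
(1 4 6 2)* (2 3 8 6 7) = (1 4 7 2)(3 8 6) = [0, 4, 1, 8, 7, 5, 3, 2, 6]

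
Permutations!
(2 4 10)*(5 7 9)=(2 4 10)(5 7 9)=[0, 1, 4, 3, 10, 7, 6, 9, 8, 5, 2]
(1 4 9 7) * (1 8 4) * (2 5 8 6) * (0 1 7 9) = (9)(0 1 7 6 2 5 8 4) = [1, 7, 5, 3, 0, 8, 2, 6, 4, 9]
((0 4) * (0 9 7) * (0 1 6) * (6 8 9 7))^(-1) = (0 6 9 8 1 7 4)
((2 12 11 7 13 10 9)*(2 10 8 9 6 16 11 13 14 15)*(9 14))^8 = ((2 12 13 8 14 15)(6 16 11 7 9 10))^8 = (2 13 14)(6 11 9)(7 10 16)(8 15 12)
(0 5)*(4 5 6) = (0 6 4 5) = [6, 1, 2, 3, 5, 0, 4]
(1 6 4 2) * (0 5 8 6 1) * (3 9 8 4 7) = (0 5 4 2)(3 9 8 6 7) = [5, 1, 0, 9, 2, 4, 7, 3, 6, 8]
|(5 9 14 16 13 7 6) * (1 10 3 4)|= 28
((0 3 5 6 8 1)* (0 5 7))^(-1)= ((0 3 7)(1 5 6 8))^(-1)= (0 7 3)(1 8 6 5)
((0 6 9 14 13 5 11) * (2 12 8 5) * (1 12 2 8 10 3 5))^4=(0 13 10)(1 5 9)(3 6 8)(11 14 12)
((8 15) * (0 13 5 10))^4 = ((0 13 5 10)(8 15))^4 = (15)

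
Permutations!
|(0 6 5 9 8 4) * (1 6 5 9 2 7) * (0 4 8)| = |(0 5 2 7 1 6 9)| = 7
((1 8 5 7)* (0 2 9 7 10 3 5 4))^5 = (0 8 7 2 4 1 9)(3 10 5)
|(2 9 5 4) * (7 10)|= 4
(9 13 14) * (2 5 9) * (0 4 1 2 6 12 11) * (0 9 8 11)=(0 4 1 2 5 8 11 9 13 14 6 12)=[4, 2, 5, 3, 1, 8, 12, 7, 11, 13, 10, 9, 0, 14, 6]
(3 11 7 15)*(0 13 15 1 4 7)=(0 13 15 3 11)(1 4 7)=[13, 4, 2, 11, 7, 5, 6, 1, 8, 9, 10, 0, 12, 15, 14, 3]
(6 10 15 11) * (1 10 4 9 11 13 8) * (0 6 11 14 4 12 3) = [6, 10, 2, 0, 9, 5, 12, 7, 1, 14, 15, 11, 3, 8, 4, 13] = (0 6 12 3)(1 10 15 13 8)(4 9 14)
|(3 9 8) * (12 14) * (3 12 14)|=4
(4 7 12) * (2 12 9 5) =(2 12 4 7 9 5) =[0, 1, 12, 3, 7, 2, 6, 9, 8, 5, 10, 11, 4]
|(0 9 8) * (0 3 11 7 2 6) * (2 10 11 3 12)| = 6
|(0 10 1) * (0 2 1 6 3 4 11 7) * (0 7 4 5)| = 10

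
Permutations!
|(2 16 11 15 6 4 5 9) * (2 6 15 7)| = |(2 16 11 7)(4 5 9 6)| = 4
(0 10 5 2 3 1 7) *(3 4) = [10, 7, 4, 1, 3, 2, 6, 0, 8, 9, 5] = (0 10 5 2 4 3 1 7)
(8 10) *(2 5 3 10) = (2 5 3 10 8) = [0, 1, 5, 10, 4, 3, 6, 7, 2, 9, 8]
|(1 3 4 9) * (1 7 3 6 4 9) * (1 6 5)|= |(1 5)(3 9 7)(4 6)|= 6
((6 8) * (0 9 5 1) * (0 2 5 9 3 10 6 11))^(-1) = ((0 3 10 6 8 11)(1 2 5))^(-1) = (0 11 8 6 10 3)(1 5 2)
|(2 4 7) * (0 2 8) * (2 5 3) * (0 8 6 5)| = 6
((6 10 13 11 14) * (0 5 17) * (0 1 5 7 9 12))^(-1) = (0 12 9 7)(1 17 5)(6 14 11 13 10)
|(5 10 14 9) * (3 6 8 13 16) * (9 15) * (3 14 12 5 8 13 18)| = |(3 6 13 16 14 15 9 8 18)(5 10 12)| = 9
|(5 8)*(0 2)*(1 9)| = |(0 2)(1 9)(5 8)| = 2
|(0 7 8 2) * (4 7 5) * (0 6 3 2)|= 15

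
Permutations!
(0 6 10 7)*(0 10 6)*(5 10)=(5 10 7)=[0, 1, 2, 3, 4, 10, 6, 5, 8, 9, 7]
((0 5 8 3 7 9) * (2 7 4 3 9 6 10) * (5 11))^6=((0 11 5 8 9)(2 7 6 10)(3 4))^6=(0 11 5 8 9)(2 6)(7 10)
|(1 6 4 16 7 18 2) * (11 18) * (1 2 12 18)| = |(1 6 4 16 7 11)(12 18)| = 6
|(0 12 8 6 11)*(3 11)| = |(0 12 8 6 3 11)| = 6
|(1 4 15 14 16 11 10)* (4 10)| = 10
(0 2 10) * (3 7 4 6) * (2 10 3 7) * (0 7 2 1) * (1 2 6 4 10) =[1, 0, 3, 2, 4, 5, 6, 10, 8, 9, 7] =(0 1)(2 3)(7 10)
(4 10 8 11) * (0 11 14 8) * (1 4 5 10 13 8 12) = (0 11 5 10)(1 4 13 8 14 12) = [11, 4, 2, 3, 13, 10, 6, 7, 14, 9, 0, 5, 1, 8, 12]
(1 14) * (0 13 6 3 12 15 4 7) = [13, 14, 2, 12, 7, 5, 3, 0, 8, 9, 10, 11, 15, 6, 1, 4] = (0 13 6 3 12 15 4 7)(1 14)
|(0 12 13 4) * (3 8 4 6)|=7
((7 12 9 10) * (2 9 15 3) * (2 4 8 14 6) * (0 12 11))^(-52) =(15)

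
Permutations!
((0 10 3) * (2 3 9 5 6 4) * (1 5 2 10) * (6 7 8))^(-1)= (0 3 2 9 10 4 6 8 7 5 1)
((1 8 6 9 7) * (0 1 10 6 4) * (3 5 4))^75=((0 1 8 3 5 4)(6 9 7 10))^75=(0 3)(1 5)(4 8)(6 10 7 9)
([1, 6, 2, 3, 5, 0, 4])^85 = [0, 1, 2, 3, 4, 5, 6]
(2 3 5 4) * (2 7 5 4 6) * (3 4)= (2 4 7 5 6)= [0, 1, 4, 3, 7, 6, 2, 5]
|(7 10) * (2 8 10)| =|(2 8 10 7)| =4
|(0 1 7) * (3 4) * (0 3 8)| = 6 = |(0 1 7 3 4 8)|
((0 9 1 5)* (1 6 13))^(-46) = (0 6 1)(5 9 13)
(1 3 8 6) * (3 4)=[0, 4, 2, 8, 3, 5, 1, 7, 6]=(1 4 3 8 6)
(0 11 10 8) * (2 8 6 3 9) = [11, 1, 8, 9, 4, 5, 3, 7, 0, 2, 6, 10] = (0 11 10 6 3 9 2 8)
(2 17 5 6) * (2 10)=(2 17 5 6 10)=[0, 1, 17, 3, 4, 6, 10, 7, 8, 9, 2, 11, 12, 13, 14, 15, 16, 5]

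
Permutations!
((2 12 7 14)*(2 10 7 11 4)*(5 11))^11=(2 12 5 11 4)(7 10 14)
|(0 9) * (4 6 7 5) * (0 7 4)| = |(0 9 7 5)(4 6)| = 4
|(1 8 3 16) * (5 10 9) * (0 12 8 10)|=9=|(0 12 8 3 16 1 10 9 5)|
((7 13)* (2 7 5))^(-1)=(2 5 13 7)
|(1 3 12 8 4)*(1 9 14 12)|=|(1 3)(4 9 14 12 8)|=10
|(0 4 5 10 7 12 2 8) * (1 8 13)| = 10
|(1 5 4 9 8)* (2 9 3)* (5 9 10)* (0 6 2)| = |(0 6 2 10 5 4 3)(1 9 8)| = 21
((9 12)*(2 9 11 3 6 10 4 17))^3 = ((2 9 12 11 3 6 10 4 17))^3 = (2 11 10)(3 4 9)(6 17 12)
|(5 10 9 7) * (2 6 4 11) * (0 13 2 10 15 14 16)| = 13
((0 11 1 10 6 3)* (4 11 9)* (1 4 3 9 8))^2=((0 8 1 10 6 9 3)(4 11))^2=(11)(0 1 6 3 8 10 9)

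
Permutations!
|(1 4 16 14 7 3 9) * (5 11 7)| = 9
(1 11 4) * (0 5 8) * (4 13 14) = (0 5 8)(1 11 13 14 4) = [5, 11, 2, 3, 1, 8, 6, 7, 0, 9, 10, 13, 12, 14, 4]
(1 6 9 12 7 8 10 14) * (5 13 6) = [0, 5, 2, 3, 4, 13, 9, 8, 10, 12, 14, 11, 7, 6, 1] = (1 5 13 6 9 12 7 8 10 14)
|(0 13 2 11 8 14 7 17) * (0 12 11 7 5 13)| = |(2 7 17 12 11 8 14 5 13)| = 9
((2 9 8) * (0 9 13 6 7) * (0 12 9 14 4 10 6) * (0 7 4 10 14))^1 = ((2 13 7 12 9 8)(4 14 10 6))^1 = (2 13 7 12 9 8)(4 14 10 6)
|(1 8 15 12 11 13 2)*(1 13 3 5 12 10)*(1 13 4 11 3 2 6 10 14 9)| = |(1 8 15 14 9)(2 4 11)(3 5 12)(6 10 13)| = 15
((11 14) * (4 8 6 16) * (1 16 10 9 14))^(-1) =((1 16 4 8 6 10 9 14 11))^(-1) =(1 11 14 9 10 6 8 4 16)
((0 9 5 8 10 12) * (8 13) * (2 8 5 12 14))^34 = ((0 9 12)(2 8 10 14)(5 13))^34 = (0 9 12)(2 10)(8 14)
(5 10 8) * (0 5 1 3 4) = (0 5 10 8 1 3 4) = [5, 3, 2, 4, 0, 10, 6, 7, 1, 9, 8]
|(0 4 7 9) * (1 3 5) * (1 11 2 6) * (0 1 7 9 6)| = 8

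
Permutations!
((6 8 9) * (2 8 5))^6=((2 8 9 6 5))^6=(2 8 9 6 5)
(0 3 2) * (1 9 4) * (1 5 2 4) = (0 3 4 5 2)(1 9) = [3, 9, 0, 4, 5, 2, 6, 7, 8, 1]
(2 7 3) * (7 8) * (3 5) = (2 8 7 5 3) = [0, 1, 8, 2, 4, 3, 6, 5, 7]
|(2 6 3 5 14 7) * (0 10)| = 6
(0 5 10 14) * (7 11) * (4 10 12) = (0 5 12 4 10 14)(7 11) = [5, 1, 2, 3, 10, 12, 6, 11, 8, 9, 14, 7, 4, 13, 0]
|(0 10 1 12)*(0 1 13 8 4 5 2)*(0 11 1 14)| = 11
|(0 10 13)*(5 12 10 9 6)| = 7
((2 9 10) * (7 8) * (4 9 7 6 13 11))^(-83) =((2 7 8 6 13 11 4 9 10))^(-83) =(2 9 11 6 7 10 4 13 8)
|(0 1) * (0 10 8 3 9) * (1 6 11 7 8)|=|(0 6 11 7 8 3 9)(1 10)|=14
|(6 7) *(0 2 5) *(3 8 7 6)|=|(0 2 5)(3 8 7)|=3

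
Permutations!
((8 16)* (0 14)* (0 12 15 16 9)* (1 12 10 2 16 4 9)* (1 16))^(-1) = (0 9 4 15 12 1 2 10 14)(8 16)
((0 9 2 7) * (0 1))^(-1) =(0 1 7 2 9)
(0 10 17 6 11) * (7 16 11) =[10, 1, 2, 3, 4, 5, 7, 16, 8, 9, 17, 0, 12, 13, 14, 15, 11, 6] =(0 10 17 6 7 16 11)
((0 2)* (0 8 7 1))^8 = ((0 2 8 7 1))^8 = (0 7 2 1 8)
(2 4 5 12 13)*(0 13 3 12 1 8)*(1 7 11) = (0 13 2 4 5 7 11 1 8)(3 12) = [13, 8, 4, 12, 5, 7, 6, 11, 0, 9, 10, 1, 3, 2]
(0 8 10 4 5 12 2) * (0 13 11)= (0 8 10 4 5 12 2 13 11)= [8, 1, 13, 3, 5, 12, 6, 7, 10, 9, 4, 0, 2, 11]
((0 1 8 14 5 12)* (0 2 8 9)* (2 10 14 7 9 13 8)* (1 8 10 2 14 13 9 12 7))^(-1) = ((0 8 1 9)(2 14 5 7 12)(10 13))^(-1) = (0 9 1 8)(2 12 7 5 14)(10 13)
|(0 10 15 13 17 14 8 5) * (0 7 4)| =|(0 10 15 13 17 14 8 5 7 4)| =10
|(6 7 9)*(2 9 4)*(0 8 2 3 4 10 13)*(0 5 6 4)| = |(0 8 2 9 4 3)(5 6 7 10 13)| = 30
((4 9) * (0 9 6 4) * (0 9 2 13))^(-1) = (0 13 2)(4 6)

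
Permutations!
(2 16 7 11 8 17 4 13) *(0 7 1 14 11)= (0 7)(1 14 11 8 17 4 13 2 16)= [7, 14, 16, 3, 13, 5, 6, 0, 17, 9, 10, 8, 12, 2, 11, 15, 1, 4]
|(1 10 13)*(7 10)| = 4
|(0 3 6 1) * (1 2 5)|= |(0 3 6 2 5 1)|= 6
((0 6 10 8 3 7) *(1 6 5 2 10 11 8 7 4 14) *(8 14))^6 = ((0 5 2 10 7)(1 6 11 14)(3 4 8))^6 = (0 5 2 10 7)(1 11)(6 14)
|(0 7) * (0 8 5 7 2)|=6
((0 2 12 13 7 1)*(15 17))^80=(17)(0 12 7)(1 2 13)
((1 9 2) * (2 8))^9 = ((1 9 8 2))^9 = (1 9 8 2)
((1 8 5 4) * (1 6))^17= ((1 8 5 4 6))^17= (1 5 6 8 4)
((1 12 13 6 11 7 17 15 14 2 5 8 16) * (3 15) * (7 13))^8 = (1 5 15 7 16 2 3 12 8 14 17)(6 13 11) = ((1 12 7 17 3 15 14 2 5 8 16)(6 11 13))^8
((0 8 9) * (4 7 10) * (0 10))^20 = ((0 8 9 10 4 7))^20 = (0 9 4)(7 8 10)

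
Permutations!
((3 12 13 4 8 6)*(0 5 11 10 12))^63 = (0 10 4 3 11 13 6 5 12 8)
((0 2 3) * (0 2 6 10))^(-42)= (10)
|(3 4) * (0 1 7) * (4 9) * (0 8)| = |(0 1 7 8)(3 9 4)| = 12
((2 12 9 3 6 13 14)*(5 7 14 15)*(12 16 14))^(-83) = (2 16 14)(3 7 13 9 5 6 12 15) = ((2 16 14)(3 6 13 15 5 7 12 9))^(-83)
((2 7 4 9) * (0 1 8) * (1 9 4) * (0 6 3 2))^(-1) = (0 9)(1 7 2 3 6 8)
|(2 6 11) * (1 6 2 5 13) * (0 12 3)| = 15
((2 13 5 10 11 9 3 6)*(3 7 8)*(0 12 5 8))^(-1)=(0 7 9 11 10 5 12)(2 6 3 8 13)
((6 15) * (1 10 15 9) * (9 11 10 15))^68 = (1 6 10)(9 15 11)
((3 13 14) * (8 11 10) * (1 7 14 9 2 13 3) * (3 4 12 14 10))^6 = (1 4 8)(3 10 14)(7 12 11)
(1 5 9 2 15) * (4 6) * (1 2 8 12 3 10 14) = (1 5 9 8 12 3 10 14)(2 15)(4 6) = [0, 5, 15, 10, 6, 9, 4, 7, 12, 8, 14, 11, 3, 13, 1, 2]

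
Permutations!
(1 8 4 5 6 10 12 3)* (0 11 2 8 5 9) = (0 11 2 8 4 9)(1 5 6 10 12 3) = [11, 5, 8, 1, 9, 6, 10, 7, 4, 0, 12, 2, 3]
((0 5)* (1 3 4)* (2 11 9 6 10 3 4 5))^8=((0 2 11 9 6 10 3 5)(1 4))^8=(11)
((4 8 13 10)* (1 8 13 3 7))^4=(4 13 10)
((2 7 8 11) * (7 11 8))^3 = ((2 11))^3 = (2 11)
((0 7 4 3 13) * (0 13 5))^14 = (13)(0 5 3 4 7)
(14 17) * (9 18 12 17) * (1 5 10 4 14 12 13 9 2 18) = (1 5 10 4 14 2 18 13 9)(12 17) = [0, 5, 18, 3, 14, 10, 6, 7, 8, 1, 4, 11, 17, 9, 2, 15, 16, 12, 13]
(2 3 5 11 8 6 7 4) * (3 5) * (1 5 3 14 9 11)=[0, 5, 3, 14, 2, 1, 7, 4, 6, 11, 10, 8, 12, 13, 9]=(1 5)(2 3 14 9 11 8 6 7 4)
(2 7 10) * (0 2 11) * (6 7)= (0 2 6 7 10 11)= [2, 1, 6, 3, 4, 5, 7, 10, 8, 9, 11, 0]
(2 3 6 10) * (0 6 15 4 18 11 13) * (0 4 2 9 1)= (0 6 10 9 1)(2 3 15)(4 18 11 13)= [6, 0, 3, 15, 18, 5, 10, 7, 8, 1, 9, 13, 12, 4, 14, 2, 16, 17, 11]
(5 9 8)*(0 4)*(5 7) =(0 4)(5 9 8 7) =[4, 1, 2, 3, 0, 9, 6, 5, 7, 8]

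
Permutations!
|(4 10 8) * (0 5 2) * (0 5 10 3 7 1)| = |(0 10 8 4 3 7 1)(2 5)| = 14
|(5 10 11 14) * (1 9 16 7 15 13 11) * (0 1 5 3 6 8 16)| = 18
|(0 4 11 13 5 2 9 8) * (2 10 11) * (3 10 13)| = 30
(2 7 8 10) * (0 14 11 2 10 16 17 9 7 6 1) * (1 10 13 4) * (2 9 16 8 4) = (0 14 11 9 7 4 1)(2 6 10 13)(16 17) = [14, 0, 6, 3, 1, 5, 10, 4, 8, 7, 13, 9, 12, 2, 11, 15, 17, 16]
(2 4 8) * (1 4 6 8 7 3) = (1 4 7 3)(2 6 8) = [0, 4, 6, 1, 7, 5, 8, 3, 2]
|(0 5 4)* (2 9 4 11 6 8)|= 8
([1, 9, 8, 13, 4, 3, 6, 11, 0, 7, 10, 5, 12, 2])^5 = (0 5)(1 3)(2 7)(8 11)(9 13)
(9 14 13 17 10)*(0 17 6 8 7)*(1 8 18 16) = (0 17 10 9 14 13 6 18 16 1 8 7) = [17, 8, 2, 3, 4, 5, 18, 0, 7, 14, 9, 11, 12, 6, 13, 15, 1, 10, 16]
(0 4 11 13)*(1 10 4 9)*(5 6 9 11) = (0 11 13)(1 10 4 5 6 9) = [11, 10, 2, 3, 5, 6, 9, 7, 8, 1, 4, 13, 12, 0]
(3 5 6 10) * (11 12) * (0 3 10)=(0 3 5 6)(11 12)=[3, 1, 2, 5, 4, 6, 0, 7, 8, 9, 10, 12, 11]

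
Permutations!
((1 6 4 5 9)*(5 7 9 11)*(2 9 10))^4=((1 6 4 7 10 2 9)(5 11))^4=(11)(1 10 6 2 4 9 7)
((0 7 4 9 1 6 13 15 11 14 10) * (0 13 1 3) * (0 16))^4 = ((0 7 4 9 3 16)(1 6)(10 13 15 11 14))^4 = (0 3 4)(7 16 9)(10 14 11 15 13)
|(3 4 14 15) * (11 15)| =5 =|(3 4 14 11 15)|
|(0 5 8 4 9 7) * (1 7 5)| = 12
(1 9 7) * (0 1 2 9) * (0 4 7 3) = (0 1 4 7 2 9 3) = [1, 4, 9, 0, 7, 5, 6, 2, 8, 3]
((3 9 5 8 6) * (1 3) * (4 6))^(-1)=(1 6 4 8 5 9 3)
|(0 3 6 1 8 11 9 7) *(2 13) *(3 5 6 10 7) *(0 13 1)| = 9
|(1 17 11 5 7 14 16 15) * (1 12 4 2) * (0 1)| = 12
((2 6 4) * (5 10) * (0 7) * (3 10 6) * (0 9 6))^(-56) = (0 10 2 6 7 5 3 4 9)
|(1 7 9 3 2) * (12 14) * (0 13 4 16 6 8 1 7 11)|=8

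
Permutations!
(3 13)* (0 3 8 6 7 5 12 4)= (0 3 13 8 6 7 5 12 4)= [3, 1, 2, 13, 0, 12, 7, 5, 6, 9, 10, 11, 4, 8]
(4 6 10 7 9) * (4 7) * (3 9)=[0, 1, 2, 9, 6, 5, 10, 3, 8, 7, 4]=(3 9 7)(4 6 10)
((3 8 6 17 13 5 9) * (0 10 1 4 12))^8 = ((0 10 1 4 12)(3 8 6 17 13 5 9))^8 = (0 4 10 12 1)(3 8 6 17 13 5 9)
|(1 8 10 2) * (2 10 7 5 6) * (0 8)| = 7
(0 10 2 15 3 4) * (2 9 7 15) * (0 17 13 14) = [10, 1, 2, 4, 17, 5, 6, 15, 8, 7, 9, 11, 12, 14, 0, 3, 16, 13] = (0 10 9 7 15 3 4 17 13 14)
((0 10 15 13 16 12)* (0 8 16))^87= ((0 10 15 13)(8 16 12))^87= (16)(0 13 15 10)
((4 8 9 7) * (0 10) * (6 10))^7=(0 6 10)(4 7 9 8)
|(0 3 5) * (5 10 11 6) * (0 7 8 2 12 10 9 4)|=8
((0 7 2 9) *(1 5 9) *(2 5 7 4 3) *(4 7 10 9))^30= ((0 7 5 4 3 2 1 10 9))^30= (0 4 1)(2 9 5)(3 10 7)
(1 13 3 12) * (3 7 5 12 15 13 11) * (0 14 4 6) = [14, 11, 2, 15, 6, 12, 0, 5, 8, 9, 10, 3, 1, 7, 4, 13] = (0 14 4 6)(1 11 3 15 13 7 5 12)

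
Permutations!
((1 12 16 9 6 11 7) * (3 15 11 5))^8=(1 11 3 6 16)(5 9 12 7 15)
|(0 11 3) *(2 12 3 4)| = 6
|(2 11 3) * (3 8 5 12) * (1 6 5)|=|(1 6 5 12 3 2 11 8)|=8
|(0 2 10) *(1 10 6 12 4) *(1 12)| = |(0 2 6 1 10)(4 12)| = 10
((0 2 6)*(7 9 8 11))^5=((0 2 6)(7 9 8 11))^5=(0 6 2)(7 9 8 11)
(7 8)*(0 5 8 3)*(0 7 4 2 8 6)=(0 5 6)(2 8 4)(3 7)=[5, 1, 8, 7, 2, 6, 0, 3, 4]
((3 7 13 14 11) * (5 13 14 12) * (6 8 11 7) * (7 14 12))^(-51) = ((14)(3 6 8 11)(5 13 7 12))^(-51) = (14)(3 6 8 11)(5 13 7 12)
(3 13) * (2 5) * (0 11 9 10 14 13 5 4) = (0 11 9 10 14 13 3 5 2 4) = [11, 1, 4, 5, 0, 2, 6, 7, 8, 10, 14, 9, 12, 3, 13]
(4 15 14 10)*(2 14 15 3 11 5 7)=(15)(2 14 10 4 3 11 5 7)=[0, 1, 14, 11, 3, 7, 6, 2, 8, 9, 4, 5, 12, 13, 10, 15]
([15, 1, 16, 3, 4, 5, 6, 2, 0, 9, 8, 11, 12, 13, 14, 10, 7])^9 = (16)(0 15 10 8)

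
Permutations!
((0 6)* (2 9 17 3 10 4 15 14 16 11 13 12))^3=(0 6)(2 3 15 11)(4 16 12 17)(9 10 14 13)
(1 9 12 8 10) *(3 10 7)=[0, 9, 2, 10, 4, 5, 6, 3, 7, 12, 1, 11, 8]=(1 9 12 8 7 3 10)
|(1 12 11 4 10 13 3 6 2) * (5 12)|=|(1 5 12 11 4 10 13 3 6 2)|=10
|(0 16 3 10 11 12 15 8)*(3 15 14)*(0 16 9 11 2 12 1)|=60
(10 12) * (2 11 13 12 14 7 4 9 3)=[0, 1, 11, 2, 9, 5, 6, 4, 8, 3, 14, 13, 10, 12, 7]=(2 11 13 12 10 14 7 4 9 3)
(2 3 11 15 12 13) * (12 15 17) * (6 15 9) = (2 3 11 17 12 13)(6 15 9) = [0, 1, 3, 11, 4, 5, 15, 7, 8, 6, 10, 17, 13, 2, 14, 9, 16, 12]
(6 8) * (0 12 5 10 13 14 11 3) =[12, 1, 2, 0, 4, 10, 8, 7, 6, 9, 13, 3, 5, 14, 11] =(0 12 5 10 13 14 11 3)(6 8)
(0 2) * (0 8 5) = (0 2 8 5) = [2, 1, 8, 3, 4, 0, 6, 7, 5]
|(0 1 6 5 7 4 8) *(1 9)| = 8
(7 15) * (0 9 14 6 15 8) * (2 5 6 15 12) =(0 9 14 15 7 8)(2 5 6 12) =[9, 1, 5, 3, 4, 6, 12, 8, 0, 14, 10, 11, 2, 13, 15, 7]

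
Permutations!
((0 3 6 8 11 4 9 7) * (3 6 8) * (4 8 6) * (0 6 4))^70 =(11)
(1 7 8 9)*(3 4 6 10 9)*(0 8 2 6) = (0 8 3 4)(1 7 2 6 10 9) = [8, 7, 6, 4, 0, 5, 10, 2, 3, 1, 9]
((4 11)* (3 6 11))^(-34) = ((3 6 11 4))^(-34) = (3 11)(4 6)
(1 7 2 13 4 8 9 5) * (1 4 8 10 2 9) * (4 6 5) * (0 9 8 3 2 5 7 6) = (0 9 4 10 5)(1 6 7 8)(2 13 3) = [9, 6, 13, 2, 10, 0, 7, 8, 1, 4, 5, 11, 12, 3]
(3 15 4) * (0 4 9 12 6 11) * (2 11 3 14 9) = [4, 1, 11, 15, 14, 5, 3, 7, 8, 12, 10, 0, 6, 13, 9, 2] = (0 4 14 9 12 6 3 15 2 11)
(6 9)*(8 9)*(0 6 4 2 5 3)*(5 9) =(0 6 8 5 3)(2 9 4) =[6, 1, 9, 0, 2, 3, 8, 7, 5, 4]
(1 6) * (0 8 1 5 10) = (0 8 1 6 5 10) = [8, 6, 2, 3, 4, 10, 5, 7, 1, 9, 0]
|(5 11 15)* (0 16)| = |(0 16)(5 11 15)| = 6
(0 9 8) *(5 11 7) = (0 9 8)(5 11 7) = [9, 1, 2, 3, 4, 11, 6, 5, 0, 8, 10, 7]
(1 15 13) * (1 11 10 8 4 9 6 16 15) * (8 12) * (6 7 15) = (4 9 7 15 13 11 10 12 8)(6 16) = [0, 1, 2, 3, 9, 5, 16, 15, 4, 7, 12, 10, 8, 11, 14, 13, 6]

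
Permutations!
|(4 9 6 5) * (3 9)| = |(3 9 6 5 4)| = 5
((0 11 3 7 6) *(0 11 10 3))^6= (11)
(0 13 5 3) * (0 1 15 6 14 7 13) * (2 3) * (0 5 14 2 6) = (0 5 6 2 3 1 15)(7 13 14) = [5, 15, 3, 1, 4, 6, 2, 13, 8, 9, 10, 11, 12, 14, 7, 0]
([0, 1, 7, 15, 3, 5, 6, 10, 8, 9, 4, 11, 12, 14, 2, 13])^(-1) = (2 14 13 15 3 4 10 7)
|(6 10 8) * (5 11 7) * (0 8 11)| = 7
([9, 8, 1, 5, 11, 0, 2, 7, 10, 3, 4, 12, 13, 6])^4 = [0, 11, 4, 3, 6, 5, 10, 7, 12, 9, 13, 2, 1, 8]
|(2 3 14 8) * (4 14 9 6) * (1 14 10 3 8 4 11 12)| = |(1 14 4 10 3 9 6 11 12)(2 8)| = 18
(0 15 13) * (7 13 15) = (15)(0 7 13) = [7, 1, 2, 3, 4, 5, 6, 13, 8, 9, 10, 11, 12, 0, 14, 15]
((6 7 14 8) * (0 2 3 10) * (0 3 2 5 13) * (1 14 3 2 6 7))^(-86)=((0 5 13)(1 14 8 7 3 10 2 6))^(-86)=(0 5 13)(1 8 3 2)(6 14 7 10)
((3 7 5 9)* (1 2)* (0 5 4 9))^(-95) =(0 5)(1 2)(3 7 4 9)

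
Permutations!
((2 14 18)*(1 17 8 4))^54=(18)(1 8)(4 17)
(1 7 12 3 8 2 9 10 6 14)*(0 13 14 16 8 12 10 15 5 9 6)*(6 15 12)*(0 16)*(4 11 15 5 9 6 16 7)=[13, 4, 5, 16, 11, 6, 0, 10, 2, 12, 7, 15, 3, 14, 1, 9, 8]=(0 13 14 1 4 11 15 9 12 3 16 8 2 5 6)(7 10)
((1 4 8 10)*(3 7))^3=(1 10 8 4)(3 7)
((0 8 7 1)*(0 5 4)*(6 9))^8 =((0 8 7 1 5 4)(6 9))^8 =(9)(0 7 5)(1 4 8)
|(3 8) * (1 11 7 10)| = |(1 11 7 10)(3 8)| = 4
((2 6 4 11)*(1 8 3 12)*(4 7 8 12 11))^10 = ((1 12)(2 6 7 8 3 11))^10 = (12)(2 3 7)(6 11 8)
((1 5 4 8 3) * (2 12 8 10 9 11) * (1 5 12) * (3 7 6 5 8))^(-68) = (1 7 10)(2 8 4)(3 5 11)(6 9 12)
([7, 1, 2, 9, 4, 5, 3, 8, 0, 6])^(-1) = [8, 1, 2, 6, 4, 5, 9, 0, 7, 3]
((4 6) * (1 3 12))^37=((1 3 12)(4 6))^37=(1 3 12)(4 6)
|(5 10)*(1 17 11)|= 6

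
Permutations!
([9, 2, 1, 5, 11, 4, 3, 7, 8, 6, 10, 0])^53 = (0 5 9 4 6 11 3)(1 2)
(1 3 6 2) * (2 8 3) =(1 2)(3 6 8) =[0, 2, 1, 6, 4, 5, 8, 7, 3]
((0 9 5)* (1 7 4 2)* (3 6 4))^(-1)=((0 9 5)(1 7 3 6 4 2))^(-1)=(0 5 9)(1 2 4 6 3 7)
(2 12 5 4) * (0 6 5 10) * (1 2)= (0 6 5 4 1 2 12 10)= [6, 2, 12, 3, 1, 4, 5, 7, 8, 9, 0, 11, 10]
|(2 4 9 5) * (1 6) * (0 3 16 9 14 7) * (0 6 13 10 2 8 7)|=|(0 3 16 9 5 8 7 6 1 13 10 2 4 14)|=14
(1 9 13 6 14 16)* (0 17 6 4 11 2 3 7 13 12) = (0 17 6 14 16 1 9 12)(2 3 7 13 4 11) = [17, 9, 3, 7, 11, 5, 14, 13, 8, 12, 10, 2, 0, 4, 16, 15, 1, 6]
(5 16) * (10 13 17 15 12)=(5 16)(10 13 17 15 12)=[0, 1, 2, 3, 4, 16, 6, 7, 8, 9, 13, 11, 10, 17, 14, 12, 5, 15]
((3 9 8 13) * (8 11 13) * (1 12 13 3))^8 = (1 13 12)(3 11 9)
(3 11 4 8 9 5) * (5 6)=(3 11 4 8 9 6 5)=[0, 1, 2, 11, 8, 3, 5, 7, 9, 6, 10, 4]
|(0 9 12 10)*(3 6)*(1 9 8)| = 6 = |(0 8 1 9 12 10)(3 6)|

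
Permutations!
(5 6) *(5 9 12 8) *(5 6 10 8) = [0, 1, 2, 3, 4, 10, 9, 7, 6, 12, 8, 11, 5] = (5 10 8 6 9 12)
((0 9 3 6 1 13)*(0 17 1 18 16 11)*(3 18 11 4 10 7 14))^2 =(0 18 4 7 3 11 9 16 10 14 6)(1 17 13)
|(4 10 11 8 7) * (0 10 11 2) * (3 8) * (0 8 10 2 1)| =9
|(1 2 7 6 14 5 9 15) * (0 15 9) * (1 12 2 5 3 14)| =8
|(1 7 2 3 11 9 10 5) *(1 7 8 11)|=9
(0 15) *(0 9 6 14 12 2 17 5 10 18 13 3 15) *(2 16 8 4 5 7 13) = [0, 1, 17, 15, 5, 10, 14, 13, 4, 6, 18, 11, 16, 3, 12, 9, 8, 7, 2] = (2 17 7 13 3 15 9 6 14 12 16 8 4 5 10 18)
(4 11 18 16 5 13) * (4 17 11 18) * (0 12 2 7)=(0 12 2 7)(4 18 16 5 13 17 11)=[12, 1, 7, 3, 18, 13, 6, 0, 8, 9, 10, 4, 2, 17, 14, 15, 5, 11, 16]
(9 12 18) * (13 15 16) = (9 12 18)(13 15 16) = [0, 1, 2, 3, 4, 5, 6, 7, 8, 12, 10, 11, 18, 15, 14, 16, 13, 17, 9]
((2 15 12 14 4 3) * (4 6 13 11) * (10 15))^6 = (2 13 15 4 14)(3 6 10 11 12)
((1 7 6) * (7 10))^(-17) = ((1 10 7 6))^(-17) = (1 6 7 10)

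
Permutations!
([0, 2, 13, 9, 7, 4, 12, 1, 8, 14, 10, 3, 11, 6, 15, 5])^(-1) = (1 7 4 5 15 14 9 3 11 12 6 13 2)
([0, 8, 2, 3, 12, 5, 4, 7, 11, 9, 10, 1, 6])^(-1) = [0, 11, 2, 3, 6, 5, 12, 7, 1, 9, 10, 8, 4]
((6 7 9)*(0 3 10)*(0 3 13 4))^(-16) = ((0 13 4)(3 10)(6 7 9))^(-16) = (0 4 13)(6 9 7)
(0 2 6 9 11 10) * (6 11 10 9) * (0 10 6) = [2, 1, 11, 3, 4, 5, 0, 7, 8, 6, 10, 9] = (0 2 11 9 6)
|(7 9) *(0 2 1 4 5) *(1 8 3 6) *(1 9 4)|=|(0 2 8 3 6 9 7 4 5)|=9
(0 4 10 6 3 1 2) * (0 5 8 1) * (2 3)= (0 4 10 6 2 5 8 1 3)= [4, 3, 5, 0, 10, 8, 2, 7, 1, 9, 6]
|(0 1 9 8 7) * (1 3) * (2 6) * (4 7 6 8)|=|(0 3 1 9 4 7)(2 8 6)|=6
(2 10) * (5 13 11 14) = [0, 1, 10, 3, 4, 13, 6, 7, 8, 9, 2, 14, 12, 11, 5] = (2 10)(5 13 11 14)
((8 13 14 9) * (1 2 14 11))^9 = ((1 2 14 9 8 13 11))^9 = (1 14 8 11 2 9 13)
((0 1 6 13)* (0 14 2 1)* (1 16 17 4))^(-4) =(1 2)(4 14)(6 16)(13 17)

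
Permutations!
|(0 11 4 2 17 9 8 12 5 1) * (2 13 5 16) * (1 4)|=6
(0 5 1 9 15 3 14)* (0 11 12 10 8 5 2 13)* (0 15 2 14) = (0 14 11 12 10 8 5 1 9 2 13 15 3) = [14, 9, 13, 0, 4, 1, 6, 7, 5, 2, 8, 12, 10, 15, 11, 3]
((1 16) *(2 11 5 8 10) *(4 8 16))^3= ((1 4 8 10 2 11 5 16))^3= (1 10 5 4 2 16 8 11)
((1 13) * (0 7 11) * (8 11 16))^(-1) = (0 11 8 16 7)(1 13)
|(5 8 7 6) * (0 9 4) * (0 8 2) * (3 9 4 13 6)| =10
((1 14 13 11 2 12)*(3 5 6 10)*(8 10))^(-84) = ((1 14 13 11 2 12)(3 5 6 8 10))^(-84) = (14)(3 5 6 8 10)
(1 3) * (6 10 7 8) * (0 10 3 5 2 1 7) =(0 10)(1 5 2)(3 7 8 6) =[10, 5, 1, 7, 4, 2, 3, 8, 6, 9, 0]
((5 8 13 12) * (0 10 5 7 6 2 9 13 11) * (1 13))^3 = (0 8 10 11 5)(1 7 9 12 2 13 6)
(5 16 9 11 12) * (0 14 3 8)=(0 14 3 8)(5 16 9 11 12)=[14, 1, 2, 8, 4, 16, 6, 7, 0, 11, 10, 12, 5, 13, 3, 15, 9]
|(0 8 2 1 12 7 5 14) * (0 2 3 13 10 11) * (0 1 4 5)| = 36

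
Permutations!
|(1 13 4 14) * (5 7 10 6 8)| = 20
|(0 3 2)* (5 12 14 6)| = |(0 3 2)(5 12 14 6)| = 12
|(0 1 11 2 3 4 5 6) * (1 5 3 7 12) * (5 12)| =8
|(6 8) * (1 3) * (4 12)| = 2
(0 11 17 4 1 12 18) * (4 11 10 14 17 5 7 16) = (0 10 14 17 11 5 7 16 4 1 12 18) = [10, 12, 2, 3, 1, 7, 6, 16, 8, 9, 14, 5, 18, 13, 17, 15, 4, 11, 0]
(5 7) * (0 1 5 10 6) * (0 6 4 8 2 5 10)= (0 1 10 4 8 2 5 7)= [1, 10, 5, 3, 8, 7, 6, 0, 2, 9, 4]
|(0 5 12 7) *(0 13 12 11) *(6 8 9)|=3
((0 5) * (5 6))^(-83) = ((0 6 5))^(-83) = (0 6 5)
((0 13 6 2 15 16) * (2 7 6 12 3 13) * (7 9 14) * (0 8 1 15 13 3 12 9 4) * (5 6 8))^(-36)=(0 9 8 16 4 13 7 15 6 2 14 1 5)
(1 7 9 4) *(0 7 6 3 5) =(0 7 9 4 1 6 3 5) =[7, 6, 2, 5, 1, 0, 3, 9, 8, 4]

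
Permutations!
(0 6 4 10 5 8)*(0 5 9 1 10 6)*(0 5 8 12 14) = (0 5 12 14)(1 10 9)(4 6) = [5, 10, 2, 3, 6, 12, 4, 7, 8, 1, 9, 11, 14, 13, 0]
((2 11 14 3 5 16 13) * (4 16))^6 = (2 16 5 14)(3 11 13 4)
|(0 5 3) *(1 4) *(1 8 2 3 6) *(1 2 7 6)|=9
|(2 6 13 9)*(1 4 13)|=|(1 4 13 9 2 6)|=6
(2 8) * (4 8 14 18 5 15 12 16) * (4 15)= (2 14 18 5 4 8)(12 16 15)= [0, 1, 14, 3, 8, 4, 6, 7, 2, 9, 10, 11, 16, 13, 18, 12, 15, 17, 5]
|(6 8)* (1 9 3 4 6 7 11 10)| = 9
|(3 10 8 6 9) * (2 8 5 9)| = |(2 8 6)(3 10 5 9)| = 12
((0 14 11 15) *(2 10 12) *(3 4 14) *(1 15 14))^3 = ((0 3 4 1 15)(2 10 12)(11 14))^3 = (0 1 3 15 4)(11 14)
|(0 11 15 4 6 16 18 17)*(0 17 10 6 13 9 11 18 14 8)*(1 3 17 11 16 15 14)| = 15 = |(0 18 10 6 15 4 13 9 16 1 3 17 11 14 8)|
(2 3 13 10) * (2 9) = (2 3 13 10 9) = [0, 1, 3, 13, 4, 5, 6, 7, 8, 2, 9, 11, 12, 10]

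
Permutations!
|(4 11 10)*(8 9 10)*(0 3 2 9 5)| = 9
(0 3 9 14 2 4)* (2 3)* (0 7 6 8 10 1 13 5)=[2, 13, 4, 9, 7, 0, 8, 6, 10, 14, 1, 11, 12, 5, 3]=(0 2 4 7 6 8 10 1 13 5)(3 9 14)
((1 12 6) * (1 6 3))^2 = ((1 12 3))^2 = (1 3 12)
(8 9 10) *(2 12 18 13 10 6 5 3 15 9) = (2 12 18 13 10 8)(3 15 9 6 5) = [0, 1, 12, 15, 4, 3, 5, 7, 2, 6, 8, 11, 18, 10, 14, 9, 16, 17, 13]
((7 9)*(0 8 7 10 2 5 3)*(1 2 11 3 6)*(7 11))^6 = ((0 8 11 3)(1 2 5 6)(7 9 10))^6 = (0 11)(1 5)(2 6)(3 8)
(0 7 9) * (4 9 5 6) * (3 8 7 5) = [5, 1, 2, 8, 9, 6, 4, 3, 7, 0] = (0 5 6 4 9)(3 8 7)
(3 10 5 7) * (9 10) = [0, 1, 2, 9, 4, 7, 6, 3, 8, 10, 5] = (3 9 10 5 7)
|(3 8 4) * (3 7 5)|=5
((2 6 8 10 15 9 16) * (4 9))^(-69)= ((2 6 8 10 15 4 9 16))^(-69)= (2 10 9 6 15 16 8 4)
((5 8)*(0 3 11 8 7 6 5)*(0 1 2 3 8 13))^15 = (0 8 1 2 3 11 13)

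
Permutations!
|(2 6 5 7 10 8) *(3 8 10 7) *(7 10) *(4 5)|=6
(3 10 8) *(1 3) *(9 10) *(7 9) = (1 3 7 9 10 8) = [0, 3, 2, 7, 4, 5, 6, 9, 1, 10, 8]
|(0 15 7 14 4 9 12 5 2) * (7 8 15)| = |(0 7 14 4 9 12 5 2)(8 15)| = 8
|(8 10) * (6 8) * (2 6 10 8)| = 2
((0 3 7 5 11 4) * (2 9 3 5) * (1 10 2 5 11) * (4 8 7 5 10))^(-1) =(0 4 1 5 3 9 2 10 7 8 11)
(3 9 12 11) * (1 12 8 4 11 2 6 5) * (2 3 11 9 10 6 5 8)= (1 12 3 10 6 8 4 9 2 5)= [0, 12, 5, 10, 9, 1, 8, 7, 4, 2, 6, 11, 3]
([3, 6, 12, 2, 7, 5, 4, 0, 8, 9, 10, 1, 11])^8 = (0 7 4 6 1 11 12 2 3)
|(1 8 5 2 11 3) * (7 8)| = 7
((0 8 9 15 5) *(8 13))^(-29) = (0 13 8 9 15 5) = ((0 13 8 9 15 5))^(-29)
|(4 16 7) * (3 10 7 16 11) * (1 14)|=|(16)(1 14)(3 10 7 4 11)|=10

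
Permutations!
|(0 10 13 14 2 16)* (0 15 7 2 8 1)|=12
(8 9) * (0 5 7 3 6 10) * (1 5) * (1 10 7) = [10, 5, 2, 6, 4, 1, 7, 3, 9, 8, 0] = (0 10)(1 5)(3 6 7)(8 9)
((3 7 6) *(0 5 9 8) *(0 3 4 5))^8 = (3 7 6 4 5 9 8) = ((3 7 6 4 5 9 8))^8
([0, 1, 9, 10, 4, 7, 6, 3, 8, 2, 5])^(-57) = (2 9)(3 7 5 10)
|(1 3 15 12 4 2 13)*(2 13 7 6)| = |(1 3 15 12 4 13)(2 7 6)| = 6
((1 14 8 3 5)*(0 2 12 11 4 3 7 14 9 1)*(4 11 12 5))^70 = (0 2 5)(7 14 8)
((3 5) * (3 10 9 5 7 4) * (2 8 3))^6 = ((2 8 3 7 4)(5 10 9))^6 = (10)(2 8 3 7 4)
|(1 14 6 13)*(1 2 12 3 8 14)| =7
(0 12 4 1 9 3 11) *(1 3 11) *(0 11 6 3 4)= (0 12)(1 9 6 3)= [12, 9, 2, 1, 4, 5, 3, 7, 8, 6, 10, 11, 0]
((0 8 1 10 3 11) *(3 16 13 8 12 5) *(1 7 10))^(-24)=(0 12 5 3 11)(7 10 16 13 8)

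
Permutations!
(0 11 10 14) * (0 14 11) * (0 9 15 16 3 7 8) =[9, 1, 2, 7, 4, 5, 6, 8, 0, 15, 11, 10, 12, 13, 14, 16, 3] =(0 9 15 16 3 7 8)(10 11)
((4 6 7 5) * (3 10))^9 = (3 10)(4 6 7 5)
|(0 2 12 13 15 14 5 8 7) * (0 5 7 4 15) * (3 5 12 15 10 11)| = |(0 2 15 14 7 12 13)(3 5 8 4 10 11)| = 42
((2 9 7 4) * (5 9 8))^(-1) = ((2 8 5 9 7 4))^(-1) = (2 4 7 9 5 8)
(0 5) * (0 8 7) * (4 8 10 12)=[5, 1, 2, 3, 8, 10, 6, 0, 7, 9, 12, 11, 4]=(0 5 10 12 4 8 7)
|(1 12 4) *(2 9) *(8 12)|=4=|(1 8 12 4)(2 9)|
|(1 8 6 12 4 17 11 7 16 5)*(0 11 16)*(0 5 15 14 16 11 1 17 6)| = |(0 1 8)(4 6 12)(5 17 11 7)(14 16 15)| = 12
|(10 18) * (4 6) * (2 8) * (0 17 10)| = |(0 17 10 18)(2 8)(4 6)| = 4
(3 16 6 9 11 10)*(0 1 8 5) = (0 1 8 5)(3 16 6 9 11 10) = [1, 8, 2, 16, 4, 0, 9, 7, 5, 11, 3, 10, 12, 13, 14, 15, 6]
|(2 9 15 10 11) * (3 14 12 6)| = 20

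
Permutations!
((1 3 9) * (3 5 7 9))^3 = (1 9 7 5)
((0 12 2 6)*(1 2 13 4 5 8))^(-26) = ((0 12 13 4 5 8 1 2 6))^(-26) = (0 12 13 4 5 8 1 2 6)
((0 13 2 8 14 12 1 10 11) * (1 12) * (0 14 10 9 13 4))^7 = (0 4)(1 14 11 10 8 2 13 9)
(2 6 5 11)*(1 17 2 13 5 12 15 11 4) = (1 17 2 6 12 15 11 13 5 4) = [0, 17, 6, 3, 1, 4, 12, 7, 8, 9, 10, 13, 15, 5, 14, 11, 16, 2]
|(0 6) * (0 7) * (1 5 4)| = |(0 6 7)(1 5 4)| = 3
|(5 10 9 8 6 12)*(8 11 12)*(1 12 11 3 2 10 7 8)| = 12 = |(1 12 5 7 8 6)(2 10 9 3)|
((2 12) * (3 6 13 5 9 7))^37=(2 12)(3 6 13 5 9 7)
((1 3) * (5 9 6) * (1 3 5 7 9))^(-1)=(1 5)(6 9 7)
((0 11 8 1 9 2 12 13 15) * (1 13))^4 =((0 11 8 13 15)(1 9 2 12))^4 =(0 15 13 8 11)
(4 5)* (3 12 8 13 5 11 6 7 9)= (3 12 8 13 5 4 11 6 7 9)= [0, 1, 2, 12, 11, 4, 7, 9, 13, 3, 10, 6, 8, 5]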